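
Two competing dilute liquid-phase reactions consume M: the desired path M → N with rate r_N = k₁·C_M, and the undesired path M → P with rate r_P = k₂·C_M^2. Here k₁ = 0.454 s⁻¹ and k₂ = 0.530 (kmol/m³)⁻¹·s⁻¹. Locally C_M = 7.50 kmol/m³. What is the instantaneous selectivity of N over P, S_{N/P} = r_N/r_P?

0.114

S_{N/P} = r_N/r_P = (k₁·C_M)/(k₂·C_M^2) = (k₁/k₂)·C_M⁻¹.
= (0.454×7.500) / (0.530×7.500^2) = 3.405/29.81 = 0.114.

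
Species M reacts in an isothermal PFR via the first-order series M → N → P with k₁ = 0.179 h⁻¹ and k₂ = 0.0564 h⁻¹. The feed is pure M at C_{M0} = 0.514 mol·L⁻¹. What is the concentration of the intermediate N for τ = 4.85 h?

Solving the coupled first-order balances gives C_N(τ) = [k₁/(k₂−k₁)]·C_{M0}·(e^(−k₁τ) − e^(−k₂τ)).
e^(−k₁τ) = e^(−0.179×4.85) = e^(−0.8681) = 0.4197; e^(−k₂τ) = e^(−0.2735) = 0.7607.
C_N = 0.179×0.514/(0.0564−0.179) × (0.4197−0.7607) = (-0.7505)×(-0.3410) = 0.2559 mol·L⁻¹.

0.256 mol·L⁻¹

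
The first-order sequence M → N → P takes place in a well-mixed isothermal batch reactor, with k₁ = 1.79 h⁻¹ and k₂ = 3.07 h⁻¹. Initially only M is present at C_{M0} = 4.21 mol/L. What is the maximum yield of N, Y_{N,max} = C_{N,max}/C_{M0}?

Evaluating C_N at t_opt = ln(k₂/k₁)/(k₂−k₁) gives C_{N,max}/C_{M0} = (k₁/k₂)^[k₂/(k₂−k₁)].
= (1.79/3.07)^(3.07/(3.07−1.79)) = (0.5831)^(2.398) = 0.2742.

0.274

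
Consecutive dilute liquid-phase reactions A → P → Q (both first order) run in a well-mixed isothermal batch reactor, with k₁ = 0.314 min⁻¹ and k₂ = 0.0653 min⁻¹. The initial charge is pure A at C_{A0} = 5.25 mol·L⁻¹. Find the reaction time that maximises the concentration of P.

6.31 min

For first-order series the maximum of C_P occurs at t_opt = ln(k₂/k₁)/(k₂−k₁).
= ln(0.0653/0.314)/(0.0653−0.314) = ln(0.2080)/-0.2487 = -1.570/-0.2487 = 6.31 min.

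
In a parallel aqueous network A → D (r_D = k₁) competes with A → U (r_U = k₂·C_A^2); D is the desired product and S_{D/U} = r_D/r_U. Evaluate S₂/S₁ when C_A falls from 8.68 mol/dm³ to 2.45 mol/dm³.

S_{D/U} = (k₁/k₂)·C_A^-2, so S₂/S₁ = (C_{A,2}/C_{A,1})^-2.
= (2.45/8.68)^(-2) = (0.2823)^(-2) = 12.6.
Selectivity toward D rises as C_A falls — low-concentration operation is favoured.

12.6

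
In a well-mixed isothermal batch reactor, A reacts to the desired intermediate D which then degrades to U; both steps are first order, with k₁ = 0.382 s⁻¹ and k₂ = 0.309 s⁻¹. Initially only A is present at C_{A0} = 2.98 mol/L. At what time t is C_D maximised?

2.91 s

Setting dC_D/dt = 0 gives t_opt = ln(k₂/k₁)/(k₂−k₁).
= ln(0.309/0.382)/(0.309−0.382) = ln(0.8089)/-0.07300 = -0.2121/-0.07300 = 2.91 s.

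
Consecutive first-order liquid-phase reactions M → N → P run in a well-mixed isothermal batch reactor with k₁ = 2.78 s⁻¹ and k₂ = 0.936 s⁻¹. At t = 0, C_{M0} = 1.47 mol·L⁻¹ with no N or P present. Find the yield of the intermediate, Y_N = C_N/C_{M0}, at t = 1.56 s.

For first-order series with pure M initially, C_N(t) = k₁C_{M0}/(k₂−k₁)·(e^(−k₁t) − e^(−k₂t)).
e^(−k₁t) = e^(−2.78×1.56) = e^(−4.337) = 0.01308; e^(−k₂t) = e^(−1.460) = 0.2322.
C_N = 2.78×1.47/(0.936−2.78) × (0.01308−0.2322) = (-2.216)×(-0.2191) = 0.4856 mol·L⁻¹.
Y_N = C_N/C_{M0} = 0.4856/1.47 = 0.330.

0.330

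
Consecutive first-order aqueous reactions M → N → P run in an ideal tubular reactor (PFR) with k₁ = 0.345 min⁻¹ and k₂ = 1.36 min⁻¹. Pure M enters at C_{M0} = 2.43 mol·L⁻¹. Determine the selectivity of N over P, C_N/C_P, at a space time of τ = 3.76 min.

For first-order series with pure M initially, C_N(τ) = k₁C_{M0}/(k₂−k₁)·(e^(−k₁τ) − e^(−k₂τ)).
e^(−k₁τ) = e^(−0.345×3.76) = e^(−1.297) = 0.2733; e^(−k₂τ) = e^(−5.114) = 0.006014.
C_N = 0.345×2.43/(1.36−0.345) × (0.2733−0.006014) = 0.8260×0.2673 = 0.2208 mol·L⁻¹.
C_M = C_{M0}e^(−k₁τ) = 0.6641 mol·L⁻¹, so C_P = C_{M0}−C_M−C_N = 1.545 mol·L⁻¹; C_N/C_P = 0.143.

0.143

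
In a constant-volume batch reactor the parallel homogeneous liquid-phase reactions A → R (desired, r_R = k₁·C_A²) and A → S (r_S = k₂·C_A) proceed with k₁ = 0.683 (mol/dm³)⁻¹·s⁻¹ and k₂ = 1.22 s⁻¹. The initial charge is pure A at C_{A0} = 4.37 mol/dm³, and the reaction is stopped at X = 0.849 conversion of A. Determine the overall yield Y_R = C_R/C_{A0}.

C_A = C_{A0}(1−X) = 0.6599 mol/dm³.
Along a PFR/batch, dC_S/dC_A = −r_S/(r_R+r_S) = −k₂/(k₂+k₁·C_A).
Integrating from C_{A0} to C_A: C_S = (1.22/0.683)·ln[(1.22+0.683·4.37)/(1.22+0.683·0.660)] = 1.786·ln(4.205/1.671) = 1.649 mol/dm³.
Then C_R = (C_{A0}−C_A) − C_S = 3.710 − 1.649 = 2.061 mol/dm³.
Y_R = C_R/C_{A0} = 2.061/4.37 = 0.472.

0.472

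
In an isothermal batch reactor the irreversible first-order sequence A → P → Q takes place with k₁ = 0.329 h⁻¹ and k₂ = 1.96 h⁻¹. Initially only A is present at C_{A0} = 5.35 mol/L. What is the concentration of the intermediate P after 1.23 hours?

0.623 mol/L

Solving the coupled first-order balances gives C_P(t) = [k₁/(k₂−k₁)]·C_{A0}·(e^(−k₁t) − e^(−k₂t)).
e^(−k₁t) = e^(−0.329×1.23) = e^(−0.4047) = 0.6672; e^(−k₂t) = e^(−2.411) = 0.08974.
C_P = 0.329×5.35/(1.96−0.329) × (0.6672−0.08974) = 1.079×0.5775 = 0.6232 mol/L.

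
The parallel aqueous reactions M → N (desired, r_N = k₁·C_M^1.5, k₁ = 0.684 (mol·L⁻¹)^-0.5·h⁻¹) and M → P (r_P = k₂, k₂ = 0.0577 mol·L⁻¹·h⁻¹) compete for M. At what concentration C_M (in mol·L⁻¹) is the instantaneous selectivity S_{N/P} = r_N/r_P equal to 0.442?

S_{N/P} = (k₁/k₂)·C_M^1.5 ⇒ C_M = (S·k₂/k₁)^(1/1.5).
= (0.442×0.0577/0.684)^(0.6667) = (0.03729)^(0.6667) = 0.112 mol·L⁻¹.

0.112 mol·L⁻¹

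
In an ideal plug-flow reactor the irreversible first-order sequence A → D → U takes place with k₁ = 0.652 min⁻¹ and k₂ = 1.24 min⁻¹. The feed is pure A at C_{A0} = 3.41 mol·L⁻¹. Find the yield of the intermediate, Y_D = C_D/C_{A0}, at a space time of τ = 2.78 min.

0.146

Solving the coupled first-order balances gives C_D(τ) = [k₁/(k₂−k₁)]·C_{A0}·(e^(−k₁τ) − e^(−k₂τ)).
e^(−k₁τ) = e^(−0.652×2.78) = e^(−1.813) = 0.1632; e^(−k₂τ) = e^(−3.447) = 0.03183.
C_D = 0.652×3.41/(1.24−0.652) × (0.1632−0.03183) = 3.781×0.1314 = 0.4968 mol·L⁻¹.
Y_D = C_D/C_{A0} = 0.4968/3.41 = 0.146.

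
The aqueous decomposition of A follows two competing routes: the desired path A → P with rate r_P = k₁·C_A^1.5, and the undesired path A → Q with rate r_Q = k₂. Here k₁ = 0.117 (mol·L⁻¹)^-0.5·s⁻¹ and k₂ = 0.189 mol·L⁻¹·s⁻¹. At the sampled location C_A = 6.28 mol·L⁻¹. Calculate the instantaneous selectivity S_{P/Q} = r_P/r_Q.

9.74

S_{P/Q} = r_P/r_Q = (k₁·C_A^1.5)/(k₂) = (k₁/k₂)·C_A^1.5.
= (0.117×6.280^1.5) / (0.189) = 1.841/0.1890 = 9.74.
Since the desired path is higher order in A, keeping C_A high (PFR or concentrated feed) favours P.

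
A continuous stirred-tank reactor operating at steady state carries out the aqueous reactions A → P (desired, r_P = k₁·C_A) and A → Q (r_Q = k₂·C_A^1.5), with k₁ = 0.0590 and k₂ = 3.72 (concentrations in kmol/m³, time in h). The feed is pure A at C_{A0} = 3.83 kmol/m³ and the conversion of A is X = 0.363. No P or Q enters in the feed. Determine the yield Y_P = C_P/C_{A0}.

0.00365

Exit C_A = C_{A0}(1−X) = 3.83×0.637 = 2.440 kmol/m³.
A CSTR operates uniformly at the exit composition, giving r_P = 0.1439 and r_Q = 14.18 (each k·C_A^n at C_A = 2.440).
Fraction of consumed A going to P: r_P/(r_P+r_Q) = 0.01005.
C_P = 0.01005·C_{A0}·X = 0.01005×3.83×0.363 = 0.0140 kmol/m³; Y_P = C_P/C_{A0} = 0.00365.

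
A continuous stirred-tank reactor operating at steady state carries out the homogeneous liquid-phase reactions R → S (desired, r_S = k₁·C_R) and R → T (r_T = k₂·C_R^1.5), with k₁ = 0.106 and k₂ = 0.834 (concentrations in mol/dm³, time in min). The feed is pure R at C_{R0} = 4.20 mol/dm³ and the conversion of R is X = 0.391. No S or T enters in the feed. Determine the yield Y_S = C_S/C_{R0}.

Exit C_R = C_{R0}(1−X) = 4.20×0.609 = 2.558 mol/dm³.
A CSTR operates uniformly at the exit composition, giving r_S = 0.2711 and r_T = 3.412 (each k·C_R^n at C_R = 2.558).
Fraction of consumed R going to S: r_S/(r_S+r_T) = 0.07362.
C_S = 0.07362·C_{R0}·X = 0.07362×4.20×0.391 = 0.121 mol/dm³; Y_S = C_S/C_{R0} = 0.0288.

0.0288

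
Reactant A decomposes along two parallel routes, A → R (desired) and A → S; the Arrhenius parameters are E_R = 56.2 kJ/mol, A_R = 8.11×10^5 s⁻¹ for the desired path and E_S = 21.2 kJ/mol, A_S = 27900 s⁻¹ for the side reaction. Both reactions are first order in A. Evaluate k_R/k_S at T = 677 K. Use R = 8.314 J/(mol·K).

k_R/k_S = (A_R/A_S)·exp[−(E_R−E_S)/(RT)] = (A_R/A_S)·exp[(E_S−E_R)/(RT)].
(E_S−E_R)/(RT) = (21.2−56.2)×10³/(8.314×677) = -35000/5629 = -6.218.
k_R/k_S = (8.11×10^5/27900)·exp(-6.218) = 29.07 × 0.001993 = 0.0579.
Since E_R > E_S, raising the temperature improves selectivity toward R.

0.0579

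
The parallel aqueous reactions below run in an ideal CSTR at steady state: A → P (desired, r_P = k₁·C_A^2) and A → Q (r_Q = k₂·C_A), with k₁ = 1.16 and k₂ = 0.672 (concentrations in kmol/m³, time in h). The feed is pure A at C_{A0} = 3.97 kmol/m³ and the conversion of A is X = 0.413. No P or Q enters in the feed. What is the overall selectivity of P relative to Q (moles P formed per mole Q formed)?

4.02

Exit C_A = C_{A0}(1−X) = 3.97×0.587 = 2.330 kmol/m³.
In a CSTR the entire volume is at exit conditions, so r_P = 1.16×2.330^2 = 6.300 and r_Q = 0.672×2.330 = 1.566.
Overall selectivity = C_P/C_Q = r_Pτ/(r_Qτ) = r_P/r_Q = 4.02.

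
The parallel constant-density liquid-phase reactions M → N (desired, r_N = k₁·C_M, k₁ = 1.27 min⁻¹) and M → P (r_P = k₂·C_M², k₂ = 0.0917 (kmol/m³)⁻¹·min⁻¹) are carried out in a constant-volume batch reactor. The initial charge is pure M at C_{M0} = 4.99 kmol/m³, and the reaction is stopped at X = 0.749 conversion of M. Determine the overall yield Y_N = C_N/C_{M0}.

0.614

C_M = C_{M0}(1−X) = 1.252 kmol/m³.
Along a PFR/batch, dC_N/dC_M = −r_N/(r_N+r_P) = −k₁/(k₁+k₂·C_M).
Integrating from C_{M0} to C_M: C_N = (1.27/0.0917)·ln[(1.27+0.0917·4.99)/(1.27+0.0917·1.25)] = 13.85·ln(1.728/1.385) = 3.063 kmol/m³.
Y_N = C_N/C_{M0} = 3.063/4.99 = 0.614.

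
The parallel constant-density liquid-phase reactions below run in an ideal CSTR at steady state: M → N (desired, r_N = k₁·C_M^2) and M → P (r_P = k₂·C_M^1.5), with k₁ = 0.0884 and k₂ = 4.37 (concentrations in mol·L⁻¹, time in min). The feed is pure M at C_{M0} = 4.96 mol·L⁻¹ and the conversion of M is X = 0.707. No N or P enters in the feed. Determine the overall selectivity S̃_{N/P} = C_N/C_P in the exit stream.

0.0244

Exit C_M = C_{M0}(1−X) = 4.96×0.293 = 1.453 mol·L⁻¹.
Rates in a CSTR are evaluated at the outlet concentration: r_N = 0.0884×1.453^2 = 0.1867, r_P = 4.37×1.453^1.5 = 7.656.
Overall selectivity = C_N/C_P = r_Nτ/(r_Pτ) = r_N/r_P = 0.0244.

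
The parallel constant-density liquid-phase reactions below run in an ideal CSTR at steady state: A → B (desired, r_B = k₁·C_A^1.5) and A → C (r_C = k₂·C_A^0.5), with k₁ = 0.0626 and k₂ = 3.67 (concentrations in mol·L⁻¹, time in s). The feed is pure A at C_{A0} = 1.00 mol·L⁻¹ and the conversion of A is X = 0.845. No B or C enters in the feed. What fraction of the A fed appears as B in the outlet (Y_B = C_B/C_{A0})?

Exit C_A = C_{A0}(1−X) = 1.00×0.155 = 0.1550 mol·L⁻¹.
In a CSTR the entire volume is at exit conditions, so r_B = 0.0626×0.1550^1.5 = 0.003820 and r_C = 3.67×0.1550^0.5 = 1.445.
Fraction of consumed A going to B: r_B/(r_B+r_C) = 0.002637.
C_B = 0.002637·C_{A0}·X = 0.002637×1.00×0.845 = 0.00223 mol·L⁻¹; Y_B = C_B/C_{A0} = 0.00223.

0.00223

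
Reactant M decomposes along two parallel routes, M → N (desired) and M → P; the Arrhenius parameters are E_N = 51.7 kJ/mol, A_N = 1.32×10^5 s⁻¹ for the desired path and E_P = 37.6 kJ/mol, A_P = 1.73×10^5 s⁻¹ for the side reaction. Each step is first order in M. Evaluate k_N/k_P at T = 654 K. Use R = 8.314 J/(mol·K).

Since both paths have the same order in M, the concentration cancels and S_{N/P} = k_N/k_P = (A_N/A_P)·exp[(E_P−E_N)/(RT)].
(E_P−E_N)/(RT) = (37.6−51.7)×10³/(8.314×654) = -14100/5437 = -2.593.
k_N/k_P = (1.32×10^5/1.73×10^5)·exp(-2.593) = 0.7630 × 0.07478 = 0.0571.

0.0571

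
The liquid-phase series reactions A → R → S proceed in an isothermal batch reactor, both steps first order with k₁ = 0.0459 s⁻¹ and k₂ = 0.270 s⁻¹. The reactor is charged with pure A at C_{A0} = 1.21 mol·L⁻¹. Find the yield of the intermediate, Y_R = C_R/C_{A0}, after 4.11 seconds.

For first-order series with pure A initially, C_R(t) = k₁C_{A0}/(k₂−k₁)·(e^(−k₁t) − e^(−k₂t)).
e^(−k₁t) = e^(−0.0459×4.11) = e^(−0.1886) = 0.8281; e^(−k₂t) = e^(−1.110) = 0.3297.
C_R = 0.0459×1.21/(0.270−0.0459) × (0.8281−0.3297) = 0.2478×0.4984 = 0.1235 mol·L⁻¹.
Y_R = C_R/C_{A0} = 0.1235/1.21 = 0.102.

0.102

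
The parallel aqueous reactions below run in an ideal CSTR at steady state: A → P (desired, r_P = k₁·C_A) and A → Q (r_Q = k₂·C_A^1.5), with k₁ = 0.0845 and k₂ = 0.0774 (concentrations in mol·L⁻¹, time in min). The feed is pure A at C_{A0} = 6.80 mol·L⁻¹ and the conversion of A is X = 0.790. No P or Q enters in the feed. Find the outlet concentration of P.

Exit C_A = C_{A0}(1−X) = 6.80×0.210 = 1.428 mol·L⁻¹.
A CSTR operates uniformly at the exit composition, giving r_P = 0.1207 and r_Q = 0.1321 (each k·C_A^n at C_A = 1.428).
Fraction of consumed A going to P: r_P/(r_P+r_Q) = 0.4774.
C_P = 0.4774·C_{A0}·X = 0.4774×6.80×0.790 = 2.56 mol·L⁻¹.

2.56 mol·L⁻¹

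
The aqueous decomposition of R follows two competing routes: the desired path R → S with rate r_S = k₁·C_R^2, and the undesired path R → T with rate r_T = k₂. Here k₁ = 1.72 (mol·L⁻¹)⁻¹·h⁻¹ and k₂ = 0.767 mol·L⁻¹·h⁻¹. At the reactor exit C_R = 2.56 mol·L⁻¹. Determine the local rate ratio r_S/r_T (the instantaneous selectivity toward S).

S_{S/T} = r_S/r_T = (k₁·C_R^2)/(k₂) = (k₁/k₂)·C_R^2.
= (1.72×2.560^2) / (0.767) = 11.27/0.7670 = 14.7.
Since the desired path is higher order in R, keeping C_R high (PFR or concentrated feed) favours S.

14.7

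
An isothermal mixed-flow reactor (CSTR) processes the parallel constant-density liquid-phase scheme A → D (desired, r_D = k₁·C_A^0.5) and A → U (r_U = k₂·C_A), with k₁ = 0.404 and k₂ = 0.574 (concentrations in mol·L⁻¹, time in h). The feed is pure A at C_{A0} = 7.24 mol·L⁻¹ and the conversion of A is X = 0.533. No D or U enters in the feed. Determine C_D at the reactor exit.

Exit C_A = C_{A0}(1−X) = 7.24×0.467 = 3.381 mol·L⁻¹.
In a CSTR the entire volume is at exit conditions, so r_D = 0.404×3.381^0.5 = 0.7429 and r_U = 0.574×3.381 = 1.941.
Fraction of consumed A going to D: r_D/(r_D+r_U) = 0.2768.
C_D = 0.2768·C_{A0}·X = 0.2768×7.24×0.533 = 1.07 mol·L⁻¹.

1.07 mol·L⁻¹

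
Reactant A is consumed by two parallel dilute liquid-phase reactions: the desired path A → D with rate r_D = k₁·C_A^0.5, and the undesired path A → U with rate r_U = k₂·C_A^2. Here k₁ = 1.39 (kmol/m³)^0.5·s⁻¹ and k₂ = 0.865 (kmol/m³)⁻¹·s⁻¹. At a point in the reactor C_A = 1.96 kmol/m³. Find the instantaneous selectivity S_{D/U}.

0.586

S_{D/U} = r_D/r_U = (k₁·C_A^0.5)/(k₂·C_A^2) = (k₁/k₂)·C_A^-1.5.
= (1.39×1.960^0.5) / (0.865×1.960^2) = 1.946/3.323 = 0.586.
The undesired path is higher order in A, so low C_A (CSTR or dilute feed) favours D.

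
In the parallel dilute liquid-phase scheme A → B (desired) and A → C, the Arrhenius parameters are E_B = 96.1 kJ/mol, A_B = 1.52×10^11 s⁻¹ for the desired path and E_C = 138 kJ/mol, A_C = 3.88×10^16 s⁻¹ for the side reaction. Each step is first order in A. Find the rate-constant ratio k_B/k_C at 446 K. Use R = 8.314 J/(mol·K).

0.317

With equal orders, S_{B/C} = k_B/k_C = (A_B/A_C)·exp[(E_C−E_B)/(RT)].
(E_C−E_B)/(RT) = (138−96.1)×10³/(8.314×446) = 41900/3708 = 11.30.
k_B/k_C = (1.52×10^11/3.88×10^16)·exp(11.30) = 3.918×10^-6 × 80802 = 0.317.
Since E_B < E_C, lowering the temperature improves selectivity toward B.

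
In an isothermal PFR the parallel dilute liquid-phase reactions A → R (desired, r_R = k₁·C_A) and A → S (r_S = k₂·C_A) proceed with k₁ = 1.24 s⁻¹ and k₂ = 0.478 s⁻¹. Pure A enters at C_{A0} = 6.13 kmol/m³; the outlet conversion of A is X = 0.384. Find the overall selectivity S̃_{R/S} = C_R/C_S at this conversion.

2.59

C_A = C_{A0}(1−X) = 3.776 kmol/m³.
Both paths are first order in A, so the instantaneous fraction to R is constant: dC_R/d(−C_A) = k₁/(k₁+k₂) = 0.7218.
C_R = 0.7218·(C_{A0}−C_A) = 0.7218×2.354 = 1.70 kmol/m³.
C_S = (C_{A0}−C_A)−C_R = 0.6549 kmol/m³; S̃_{R/S} = 1.699/0.6549 = 2.59.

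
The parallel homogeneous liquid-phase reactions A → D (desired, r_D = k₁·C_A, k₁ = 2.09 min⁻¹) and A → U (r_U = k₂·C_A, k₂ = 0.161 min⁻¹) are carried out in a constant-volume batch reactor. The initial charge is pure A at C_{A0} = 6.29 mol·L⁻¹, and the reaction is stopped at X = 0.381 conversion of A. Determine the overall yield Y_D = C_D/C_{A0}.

C_A = C_{A0}(1−X) = 3.894 mol·L⁻¹.
Both paths are first order in A, so the instantaneous fraction to D is constant: dC_D/d(−C_A) = k₁/(k₁+k₂) = 0.9285.
C_D = 0.9285·(C_{A0}−C_A) = 0.9285×2.396 = 2.23 mol·L⁻¹.
Y_D = C_D/C_{A0} = 2.225/6.29 = 0.354.

0.354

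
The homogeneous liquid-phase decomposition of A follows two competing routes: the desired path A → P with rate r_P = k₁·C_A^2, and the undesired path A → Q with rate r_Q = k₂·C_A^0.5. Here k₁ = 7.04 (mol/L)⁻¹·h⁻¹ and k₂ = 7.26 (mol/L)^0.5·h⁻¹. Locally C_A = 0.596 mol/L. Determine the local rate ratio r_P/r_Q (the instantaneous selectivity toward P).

S_{P/Q} = r_P/r_Q = (k₁·C_A^2)/(k₂·C_A^0.5) = (k₁/k₂)·C_A^1.5.
= (7.04×0.5960^2) / (7.26×0.5960^0.5) = 2.501/5.605 = 0.446.
Since the desired path is higher order in A, keeping C_A high (PFR or concentrated feed) favours P.

0.446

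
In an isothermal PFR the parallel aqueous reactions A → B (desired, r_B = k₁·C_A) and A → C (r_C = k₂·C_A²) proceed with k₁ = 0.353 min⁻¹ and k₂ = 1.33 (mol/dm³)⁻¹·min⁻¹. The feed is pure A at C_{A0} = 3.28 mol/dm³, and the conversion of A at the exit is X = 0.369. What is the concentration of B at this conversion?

C_A = C_{A0}(1−X) = 2.070 mol/dm³.
Along a PFR/batch, dC_B/dC_A = −r_B/(r_B+r_C) = −k₁/(k₁+k₂·C_A).
Integrating from C_{A0} to C_A: C_B = (0.353/1.33)·ln[(0.353+1.33·3.28)/(0.353+1.33·2.07)] = 0.2654·ln(4.715/3.106) = 0.1108 mol/dm³.

0.111 mol/dm³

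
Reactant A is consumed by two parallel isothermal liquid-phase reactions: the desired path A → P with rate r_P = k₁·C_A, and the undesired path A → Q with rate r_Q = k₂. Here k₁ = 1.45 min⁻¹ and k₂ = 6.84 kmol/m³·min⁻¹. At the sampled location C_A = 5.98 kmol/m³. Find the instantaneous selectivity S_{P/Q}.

1.27

S_{P/Q} = r_P/r_Q = (k₁·C_A)/(k₂) = (k₁/k₂)·C_A.
= (1.45×5.980) / (6.84) = 8.671/6.840 = 1.27.
Since the desired path is higher order in A, keeping C_A high (PFR or concentrated feed) favours P.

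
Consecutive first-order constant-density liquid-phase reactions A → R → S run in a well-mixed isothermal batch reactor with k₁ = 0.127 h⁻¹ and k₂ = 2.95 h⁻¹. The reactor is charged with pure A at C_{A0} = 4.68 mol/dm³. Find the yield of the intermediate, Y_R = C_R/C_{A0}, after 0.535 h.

Solving the coupled first-order balances gives C_R(t) = [k₁/(k₂−k₁)]·C_{A0}·(e^(−k₁t) − e^(−k₂t)).
e^(−k₁t) = e^(−0.127×0.535) = e^(−0.06795) = 0.9343; e^(−k₂t) = e^(−1.578) = 0.2063.
C_R = 0.127×4.68/(2.95−0.127) × (0.9343−0.2063) = 0.2105×0.7280 = 0.1533 mol/dm³.
Y_R = C_R/C_{A0} = 0.1533/4.68 = 0.0327.

0.0327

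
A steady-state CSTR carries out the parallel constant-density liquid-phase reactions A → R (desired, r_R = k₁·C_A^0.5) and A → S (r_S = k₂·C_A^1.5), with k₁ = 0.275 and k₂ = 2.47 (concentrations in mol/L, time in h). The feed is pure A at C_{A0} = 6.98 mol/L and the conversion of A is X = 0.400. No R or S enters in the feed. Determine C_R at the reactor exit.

0.0723 mol/L

Exit C_A = C_{A0}(1−X) = 6.98×0.600 = 4.188 mol/L.
A CSTR operates uniformly at the exit composition, giving r_R = 0.5628 and r_S = 21.17 (each k·C_A^n at C_A = 4.188).
Fraction of consumed A going to R: r_R/(r_R+r_S) = 0.02590.
C_R = 0.02590·C_{A0}·X = 0.02590×6.98×0.400 = 0.0723 mol/L.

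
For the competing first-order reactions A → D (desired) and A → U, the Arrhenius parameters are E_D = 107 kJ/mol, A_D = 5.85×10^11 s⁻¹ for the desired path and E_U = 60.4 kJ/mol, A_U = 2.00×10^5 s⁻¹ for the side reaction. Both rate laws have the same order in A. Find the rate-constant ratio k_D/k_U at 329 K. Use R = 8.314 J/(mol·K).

0.117

k_D/k_U = (A_D/A_U)·exp[−(E_D−E_U)/(RT)] = (A_D/A_U)·exp[(E_U−E_D)/(RT)].
(E_U−E_D)/(RT) = (60.4−107)×10³/(8.314×329) = -46600/2735 = -17.04.
k_D/k_U = (5.85×10^11/2.00×10^5)·exp(-17.04) = 2.925×10^6 × 3.992×10^-8 = 0.117.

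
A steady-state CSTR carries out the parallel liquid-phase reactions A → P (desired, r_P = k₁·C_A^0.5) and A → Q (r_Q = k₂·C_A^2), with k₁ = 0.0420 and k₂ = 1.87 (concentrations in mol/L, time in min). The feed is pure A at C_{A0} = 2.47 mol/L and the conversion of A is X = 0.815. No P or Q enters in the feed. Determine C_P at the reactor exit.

Exit C_A = C_{A0}(1−X) = 2.47×0.185 = 0.4570 mol/L.
A CSTR operates uniformly at the exit composition, giving r_P = 0.02839 and r_Q = 0.3905 (each k·C_A^n at C_A = 0.4570).
Fraction of consumed A going to P: r_P/(r_P+r_Q) = 0.06778.
C_P = 0.06778·C_{A0}·X = 0.06778×2.47×0.815 = 0.136 mol/L.

0.136 mol/L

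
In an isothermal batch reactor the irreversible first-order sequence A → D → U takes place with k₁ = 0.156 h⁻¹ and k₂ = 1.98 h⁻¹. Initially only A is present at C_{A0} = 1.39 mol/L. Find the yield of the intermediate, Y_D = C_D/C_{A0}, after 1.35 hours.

0.0634

Solving the coupled first-order balances gives C_D(t) = [k₁/(k₂−k₁)]·C_{A0}·(e^(−k₁t) − e^(−k₂t)).
e^(−k₁t) = e^(−0.156×1.35) = e^(−0.2106) = 0.8101; e^(−k₂t) = e^(−2.673) = 0.06904.
C_D = 0.156×1.39/(1.98−0.156) × (0.8101−0.06904) = 0.1189×0.7411 = 0.08810 mol/L.
Y_D = C_D/C_{A0} = 0.08810/1.39 = 0.0634.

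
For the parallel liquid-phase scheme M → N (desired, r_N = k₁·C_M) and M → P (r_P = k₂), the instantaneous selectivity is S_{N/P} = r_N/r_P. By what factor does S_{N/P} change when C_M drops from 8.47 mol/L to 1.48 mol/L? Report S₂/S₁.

S_{N/P} = (k₁/k₂)·C_M, so S₂/S₁ = (C_{M,2}/C_{M,1}).
= 1.48/8.47 = 0.175.

0.175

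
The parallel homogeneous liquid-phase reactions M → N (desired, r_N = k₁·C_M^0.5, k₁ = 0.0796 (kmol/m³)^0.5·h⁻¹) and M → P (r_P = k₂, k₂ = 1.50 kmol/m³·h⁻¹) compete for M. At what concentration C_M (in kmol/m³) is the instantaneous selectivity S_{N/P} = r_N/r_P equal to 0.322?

36.8 kmol/m³

S_{N/P} = (k₁/k₂)·C_M^0.5 ⇒ C_M = (S·k₂/k₁)^(2).
= (0.322×1.50/0.0796)^(2) = (6.068)^(2) = 36.8 kmol/m³.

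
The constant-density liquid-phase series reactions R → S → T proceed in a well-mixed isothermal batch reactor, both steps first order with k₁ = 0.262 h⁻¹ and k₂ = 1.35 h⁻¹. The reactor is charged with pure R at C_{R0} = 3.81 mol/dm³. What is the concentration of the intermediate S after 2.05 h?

For first-order series with pure R initially, C_S(t) = k₁C_{R0}/(k₂−k₁)·(e^(−k₁t) − e^(−k₂t)).
e^(−k₁t) = e^(−0.262×2.05) = e^(−0.5371) = 0.5844; e^(−k₂t) = e^(−2.768) = 0.06282.
C_S = 0.262×3.81/(1.35−0.262) × (0.5844−0.06282) = 0.9175×0.5216 = 0.4786 mol/dm³.

0.479 mol/dm³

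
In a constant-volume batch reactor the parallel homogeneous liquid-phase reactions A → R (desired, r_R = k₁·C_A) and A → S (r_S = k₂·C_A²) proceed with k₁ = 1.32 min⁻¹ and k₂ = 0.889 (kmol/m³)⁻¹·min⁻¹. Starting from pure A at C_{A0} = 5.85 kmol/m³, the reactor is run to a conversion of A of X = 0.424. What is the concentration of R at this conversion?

0.613 kmol/m³

C_A = C_{A0}(1−X) = 3.370 kmol/m³.
Along a PFR/batch, dC_R/dC_A = −r_R/(r_R+r_S) = −k₁/(k₁+k₂·C_A).
Integrating from C_{A0} to C_A: C_R = (1.32/0.889)·ln[(1.32+0.889·5.85)/(1.32+0.889·3.37)] = 1.485·ln(6.521/4.316) = 0.6128 kmol/m³.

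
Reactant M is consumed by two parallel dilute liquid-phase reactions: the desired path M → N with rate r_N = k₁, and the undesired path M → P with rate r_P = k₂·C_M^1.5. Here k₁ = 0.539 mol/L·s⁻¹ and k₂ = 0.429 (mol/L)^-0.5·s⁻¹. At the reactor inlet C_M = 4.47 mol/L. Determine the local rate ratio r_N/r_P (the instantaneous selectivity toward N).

0.133

S_{N/P} = r_N/r_P = (k₁)/(k₂·C_M^1.5) = (k₁/k₂)·C_M^-1.5.
= (0.539) / (0.429×4.470^1.5) = 0.5390/4.054 = 0.133.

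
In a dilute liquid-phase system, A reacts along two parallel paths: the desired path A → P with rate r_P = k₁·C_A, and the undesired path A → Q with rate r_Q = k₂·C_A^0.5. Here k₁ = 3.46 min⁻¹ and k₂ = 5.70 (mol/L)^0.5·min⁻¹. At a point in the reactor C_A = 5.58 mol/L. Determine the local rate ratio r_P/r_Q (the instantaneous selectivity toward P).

S_{P/Q} = r_P/r_Q = (k₁·C_A)/(k₂·C_A^0.5) = (k₁/k₂)·C_A^0.5.
= (3.46×5.580) / (5.70×5.580^0.5) = 19.31/13.46 = 1.43.
Since the desired path is higher order in A, keeping C_A high (PFR or concentrated feed) favours P.

1.43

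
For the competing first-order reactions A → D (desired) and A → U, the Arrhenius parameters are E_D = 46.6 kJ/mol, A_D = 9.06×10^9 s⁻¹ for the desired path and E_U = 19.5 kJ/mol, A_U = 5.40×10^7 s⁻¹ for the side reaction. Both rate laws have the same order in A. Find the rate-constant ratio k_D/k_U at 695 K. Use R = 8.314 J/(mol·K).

Since both paths have the same order in A, the concentration cancels and S_{D/U} = k_D/k_U = (A_D/A_U)·exp[(E_U−E_D)/(RT)].
(E_U−E_D)/(RT) = (19.5−46.6)×10³/(8.314×695) = -27100/5778 = -4.690.
k_D/k_U = (9.06×10^9/5.40×10^7)·exp(-4.690) = 167.8 × 0.009187 = 1.54.

1.54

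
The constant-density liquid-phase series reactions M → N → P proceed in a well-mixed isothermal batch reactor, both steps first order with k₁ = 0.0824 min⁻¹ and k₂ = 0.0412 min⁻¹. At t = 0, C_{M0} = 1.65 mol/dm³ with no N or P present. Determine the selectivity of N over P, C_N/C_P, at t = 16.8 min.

The intermediate concentration in a first-order A→B→C sequence is C_N = k₁C_{M0}(e^(−k₁t) − e^(−k₂t))/(k₂−k₁).
e^(−k₁t) = e^(−0.0824×16.8) = e^(−1.384) = 0.2505; e^(−k₂t) = e^(−0.6922) = 0.5005.
C_N = 0.0824×1.65/(0.0412−0.0824) × (0.2505−0.5005) = (-3.300)×(-0.2500) = 0.8250 mol/dm³.
C_M = C_{M0}e^(−k₁t) = 0.4133 mol/dm³, so C_P = C_{M0}−C_M−C_N = 0.4117 mol/dm³; C_N/C_P = 2.00.

2.00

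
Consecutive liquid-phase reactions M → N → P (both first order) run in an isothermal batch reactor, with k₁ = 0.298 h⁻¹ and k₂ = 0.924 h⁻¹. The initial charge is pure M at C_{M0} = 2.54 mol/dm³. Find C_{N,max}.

0.478 mol/dm³

For a first-order series the maximum intermediate yield is C_{N,max}/C_{M0} = (k₁/k₂)^[k₂/(k₂−k₁)].
= (0.298/0.924)^(0.924/(0.924−0.298)) = (0.3225)^(1.476) = 0.1882.
C_{N,max} = 0.1882×2.54 = 0.478 mol/dm³.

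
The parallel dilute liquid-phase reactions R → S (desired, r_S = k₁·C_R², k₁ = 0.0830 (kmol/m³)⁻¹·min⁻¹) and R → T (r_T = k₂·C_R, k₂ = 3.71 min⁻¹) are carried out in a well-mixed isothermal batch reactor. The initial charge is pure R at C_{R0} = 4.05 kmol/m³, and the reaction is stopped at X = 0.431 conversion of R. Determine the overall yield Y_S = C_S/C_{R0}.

C_R = C_{R0}(1−X) = 2.304 kmol/m³.
Along a PFR/batch, dC_T/dC_R = −r_T/(r_S+r_T) = −k₂/(k₂+k₁·C_R).
Integrating from C_{R0} to C_R: C_T = (3.71/0.0830)·ln[(3.71+0.0830·4.05)/(3.71+0.0830·2.30)] = 44.70·ln(4.046/3.901) = 1.630 kmol/m³.
Then C_S = (C_{R0}−C_R) − C_T = 1.746 − 1.630 = 0.1157 kmol/m³.
Y_S = C_S/C_{R0} = 0.1157/4.05 = 0.0286.

0.0286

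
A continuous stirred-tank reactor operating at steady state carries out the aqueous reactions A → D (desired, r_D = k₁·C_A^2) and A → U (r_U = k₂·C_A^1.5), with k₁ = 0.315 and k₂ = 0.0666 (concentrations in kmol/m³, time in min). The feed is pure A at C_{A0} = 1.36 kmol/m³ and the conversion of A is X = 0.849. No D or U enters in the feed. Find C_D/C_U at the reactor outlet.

Exit C_A = C_{A0}(1−X) = 1.36×0.151 = 0.2054 kmol/m³.
In a CSTR the entire volume is at exit conditions, so r_D = 0.315×0.2054^2 = 0.01328 and r_U = 0.0666×0.2054^1.5 = 0.006198.
Overall selectivity = C_D/C_U = r_Dτ/(r_Uτ) = r_D/r_U = 2.14.

2.14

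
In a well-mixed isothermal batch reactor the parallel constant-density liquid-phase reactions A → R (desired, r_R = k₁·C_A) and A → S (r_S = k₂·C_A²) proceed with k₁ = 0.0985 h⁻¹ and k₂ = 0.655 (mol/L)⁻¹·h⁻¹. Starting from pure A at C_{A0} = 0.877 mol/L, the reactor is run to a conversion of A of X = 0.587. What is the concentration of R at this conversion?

0.105 mol/L

C_A = C_{A0}(1−X) = 0.3622 mol/L.
Along a PFR/batch, dC_R/dC_A = −r_R/(r_R+r_S) = −k₁/(k₁+k₂·C_A).
Integrating from C_{A0} to C_A: C_R = (0.0985/0.655)·ln[(0.0985+0.655·0.877)/(0.0985+0.655·0.362)] = 0.1504·ln(0.6729/0.3357) = 0.1046 mol/L.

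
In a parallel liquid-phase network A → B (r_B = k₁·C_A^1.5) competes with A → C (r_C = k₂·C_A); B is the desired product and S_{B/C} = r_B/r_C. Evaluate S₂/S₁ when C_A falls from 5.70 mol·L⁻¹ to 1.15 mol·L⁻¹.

S_{B/C} = (k₁/k₂)·C_A^0.5, so S₂/S₁ = (C_{A,2}/C_{A,1})^0.5.
= (1.15/5.70)^0.5 = (0.2018)^0.5 = 0.449.

0.449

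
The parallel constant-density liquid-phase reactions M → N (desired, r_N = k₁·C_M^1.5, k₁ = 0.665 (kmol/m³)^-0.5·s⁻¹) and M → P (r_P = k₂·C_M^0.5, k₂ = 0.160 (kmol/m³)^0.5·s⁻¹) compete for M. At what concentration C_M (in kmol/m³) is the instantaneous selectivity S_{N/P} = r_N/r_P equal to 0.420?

0.101 kmol/m³

S_{N/P} = (k₁/k₂)·C_M ⇒ C_M = S·k₂/k₁.
= 0.420×0.160/0.665 = 0.101 kmol/m³.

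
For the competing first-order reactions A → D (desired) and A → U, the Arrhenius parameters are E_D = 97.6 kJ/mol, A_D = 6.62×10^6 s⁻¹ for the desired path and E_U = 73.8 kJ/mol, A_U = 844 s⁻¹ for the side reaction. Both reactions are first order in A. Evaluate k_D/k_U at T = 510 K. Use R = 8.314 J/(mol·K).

Since both paths have the same order in A, the concentration cancels and S_{D/U} = k_D/k_U = (A_D/A_U)·exp[(E_U−E_D)/(RT)].
(E_U−E_D)/(RT) = (73.8−97.6)×10³/(8.314×510) = -23800/4240 = -5.613.
k_D/k_U = (6.62×10^6/844)·exp(-5.613) = 7844 × 0.003650 = 28.6.

28.6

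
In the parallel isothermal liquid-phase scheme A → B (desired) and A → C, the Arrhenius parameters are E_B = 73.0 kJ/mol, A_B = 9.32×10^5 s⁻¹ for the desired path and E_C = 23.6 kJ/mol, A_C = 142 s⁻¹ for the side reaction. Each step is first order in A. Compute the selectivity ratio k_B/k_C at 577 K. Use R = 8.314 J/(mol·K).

k_B/k_C = (A_B/A_C)·exp[−(E_B−E_C)/(RT)] = (A_B/A_C)·exp[(E_C−E_B)/(RT)].
(E_C−E_B)/(RT) = (23.6−73.0)×10³/(8.314×577) = -49400/4797 = -10.30.
k_B/k_C = (9.32×10^5/142)·exp(-10.30) = 6563 × 3.371×10^-5 = 0.221.
Since E_B > E_C, raising the temperature improves selectivity toward B.

0.221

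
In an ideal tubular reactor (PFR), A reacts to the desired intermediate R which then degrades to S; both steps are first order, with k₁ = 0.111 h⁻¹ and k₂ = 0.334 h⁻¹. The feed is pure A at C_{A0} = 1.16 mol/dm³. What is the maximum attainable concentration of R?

0.223 mol/dm³

Evaluating C_R at τ_opt = ln(k₂/k₁)/(k₂−k₁) gives C_{R,max}/C_{A0} = (k₁/k₂)^[k₂/(k₂−k₁)].
= (0.111/0.334)^(0.334/(0.334−0.111)) = (0.3323)^(1.498) = 0.1921.
C_{R,max} = 0.1921×1.16 = 0.223 mol/dm³.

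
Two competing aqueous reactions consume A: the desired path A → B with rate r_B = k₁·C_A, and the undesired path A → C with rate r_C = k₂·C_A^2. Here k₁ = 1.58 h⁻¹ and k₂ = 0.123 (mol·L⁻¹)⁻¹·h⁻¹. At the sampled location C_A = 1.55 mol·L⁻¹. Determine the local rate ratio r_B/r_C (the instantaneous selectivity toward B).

8.29

S_{B/C} = r_B/r_C = (k₁·C_A)/(k₂·C_A^2) = (k₁/k₂)·C_A⁻¹.
= (1.58×1.550) / (0.123×1.550^2) = 2.449/0.2955 = 8.29.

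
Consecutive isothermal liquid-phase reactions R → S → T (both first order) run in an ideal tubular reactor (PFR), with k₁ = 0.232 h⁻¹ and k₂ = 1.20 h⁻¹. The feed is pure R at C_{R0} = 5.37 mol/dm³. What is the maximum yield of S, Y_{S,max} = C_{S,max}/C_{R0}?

0.130

For a first-order series the maximum intermediate yield is C_{S,max}/C_{R0} = (k₁/k₂)^[k₂/(k₂−k₁)].
= (0.232/1.20)^(1.20/(1.20−0.232)) = (0.1933)^(1.240) = 0.1304.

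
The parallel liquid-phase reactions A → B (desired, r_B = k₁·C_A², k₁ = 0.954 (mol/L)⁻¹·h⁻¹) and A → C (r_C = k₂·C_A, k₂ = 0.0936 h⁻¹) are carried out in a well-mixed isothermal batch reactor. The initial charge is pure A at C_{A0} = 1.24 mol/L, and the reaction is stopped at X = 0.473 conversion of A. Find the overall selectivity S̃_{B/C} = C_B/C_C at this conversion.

9.36

C_A = C_{A0}(1−X) = 0.6535 mol/L.
Along a PFR/batch, dC_C/dC_A = −r_C/(r_B+r_C) = −k₂/(k₂+k₁·C_A).
Integrating from C_{A0} to C_A: C_C = (0.0936/0.954)·ln[(0.0936+0.954·1.24)/(0.0936+0.954·0.653)] = 0.09811·ln(1.277/0.7170) = 0.05659 mol/L.
Then C_B = (C_{A0}−C_A) − C_C = 0.5865 − 0.05659 = 0.5299 mol/L.
S̃_{B/C} = C_B/C_C = 0.5299/0.05659 = 9.36.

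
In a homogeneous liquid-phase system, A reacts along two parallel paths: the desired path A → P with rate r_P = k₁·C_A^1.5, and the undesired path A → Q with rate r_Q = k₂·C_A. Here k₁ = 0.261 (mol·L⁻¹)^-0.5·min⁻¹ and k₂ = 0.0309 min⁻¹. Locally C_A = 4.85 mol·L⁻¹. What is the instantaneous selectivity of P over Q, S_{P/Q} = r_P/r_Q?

18.6

S_{P/Q} = r_P/r_Q = (k₁·C_A^1.5)/(k₂·C_A) = (k₁/k₂)·C_A^0.5.
= (0.261×4.850^1.5) / (0.0309×4.850) = 2.788/0.1499 = 18.6.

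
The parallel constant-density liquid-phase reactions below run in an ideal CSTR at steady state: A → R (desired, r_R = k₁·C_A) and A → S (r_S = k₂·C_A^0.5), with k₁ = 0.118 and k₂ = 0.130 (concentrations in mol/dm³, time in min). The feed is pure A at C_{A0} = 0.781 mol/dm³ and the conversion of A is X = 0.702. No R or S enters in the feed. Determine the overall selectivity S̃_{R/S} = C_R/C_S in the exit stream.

0.438

Exit C_A = C_{A0}(1−X) = 0.781×0.298 = 0.2327 mol/dm³.
In a CSTR the entire volume is at exit conditions, so r_R = 0.118×0.2327 = 0.02746 and r_S = 0.130×0.2327^0.5 = 0.06272.
Overall selectivity = C_R/C_S = r_Rτ/(r_Sτ) = r_R/r_S = 0.438.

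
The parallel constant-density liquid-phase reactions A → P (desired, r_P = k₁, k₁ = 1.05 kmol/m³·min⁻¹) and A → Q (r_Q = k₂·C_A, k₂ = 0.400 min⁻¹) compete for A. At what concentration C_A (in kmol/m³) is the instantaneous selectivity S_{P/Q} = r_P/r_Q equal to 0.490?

S_{P/Q} = (k₁/k₂)·C_A⁻¹ ⇒ C_A = (S·k₂/k₁)^(-1).
= (0.490×0.400/1.05)^(-1) = (0.1867)^(-1) = 5.36 kmol/m³.

5.36 kmol/m³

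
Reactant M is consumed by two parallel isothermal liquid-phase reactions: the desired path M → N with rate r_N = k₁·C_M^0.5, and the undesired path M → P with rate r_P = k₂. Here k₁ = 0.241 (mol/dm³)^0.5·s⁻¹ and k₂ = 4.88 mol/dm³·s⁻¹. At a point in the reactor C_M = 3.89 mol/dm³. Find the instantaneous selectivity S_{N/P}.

S_{N/P} = r_N/r_P = (k₁·C_M^0.5)/(k₂) = (k₁/k₂)·C_M^0.5.
= (0.241×3.890^0.5) / (4.88) = 0.4753/4.880 = 0.0974.

0.0974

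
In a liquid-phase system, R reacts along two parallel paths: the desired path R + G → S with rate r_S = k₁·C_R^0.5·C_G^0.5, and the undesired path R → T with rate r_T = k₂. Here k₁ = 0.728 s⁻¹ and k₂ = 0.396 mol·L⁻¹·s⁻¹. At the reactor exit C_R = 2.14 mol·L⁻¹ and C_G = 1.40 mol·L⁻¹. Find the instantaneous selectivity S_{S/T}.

S_{S/T} = r_S/r_T = (k₁·C_R^0.5·C_G^0.5)/(k₂) = (k₁/k₂)·C_R^0.5·C_G^0.5.
= (0.728×2.140^0.5×1.400^0.5) / (0.396) = 1.260/0.3960 = 3.18.
Since the desired path is higher order in R, keeping C_R high (PFR or concentrated feed) favours S.

3.18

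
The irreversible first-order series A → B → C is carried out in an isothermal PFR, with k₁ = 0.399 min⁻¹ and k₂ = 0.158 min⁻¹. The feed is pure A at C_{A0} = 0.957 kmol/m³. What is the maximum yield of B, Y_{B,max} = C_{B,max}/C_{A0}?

0.545

Evaluating C_B at τ_opt = ln(k₂/k₁)/(k₂−k₁) gives C_{B,max}/C_{A0} = (k₁/k₂)^[k₂/(k₂−k₁)].
= (0.399/0.158)^(0.158/(0.158−0.399)) = (2.525)^(-0.6556) = 0.5448.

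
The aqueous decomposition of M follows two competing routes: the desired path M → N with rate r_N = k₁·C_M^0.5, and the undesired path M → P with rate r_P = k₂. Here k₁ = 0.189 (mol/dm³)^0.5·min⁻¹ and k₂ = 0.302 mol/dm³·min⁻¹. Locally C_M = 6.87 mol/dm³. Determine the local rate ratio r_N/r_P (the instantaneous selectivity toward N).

1.64

S_{N/P} = r_N/r_P = (k₁·C_M^0.5)/(k₂) = (k₁/k₂)·C_M^0.5.
= (0.189×6.870^0.5) / (0.302) = 0.4954/0.3020 = 1.64.
Since the desired path is higher order in M, keeping C_M high (PFR or concentrated feed) favours N.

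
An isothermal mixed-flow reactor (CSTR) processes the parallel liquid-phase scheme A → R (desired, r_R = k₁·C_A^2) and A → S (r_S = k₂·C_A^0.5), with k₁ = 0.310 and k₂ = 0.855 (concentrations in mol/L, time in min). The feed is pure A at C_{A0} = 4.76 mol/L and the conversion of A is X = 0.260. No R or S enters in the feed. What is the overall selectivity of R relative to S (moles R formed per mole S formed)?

2.40

Exit C_A = C_{A0}(1−X) = 4.76×0.740 = 3.522 mol/L.
A CSTR operates uniformly at the exit composition, giving r_R = 3.846 and r_S = 1.605 (each k·C_A^n at C_A = 3.522).
Overall selectivity = C_R/C_S = r_Rτ/(r_Sτ) = r_R/r_S = 2.40.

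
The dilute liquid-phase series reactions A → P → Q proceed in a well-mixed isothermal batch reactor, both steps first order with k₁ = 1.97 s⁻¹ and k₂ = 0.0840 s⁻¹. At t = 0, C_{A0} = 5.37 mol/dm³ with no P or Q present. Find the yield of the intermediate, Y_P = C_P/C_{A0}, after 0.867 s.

Solving the coupled first-order balances gives C_P(t) = [k₁/(k₂−k₁)]·C_{A0}·(e^(−k₁t) − e^(−k₂t)).
e^(−k₁t) = e^(−1.97×0.867) = e^(−1.708) = 0.1812; e^(−k₂t) = e^(−0.07283) = 0.9298.
C_P = 1.97×5.37/(0.0840−1.97) × (0.1812−0.9298) = (-5.609)×(-0.7485) = 4.199 mol/dm³.
Y_P = C_P/C_{A0} = 4.199/5.37 = 0.782.

0.782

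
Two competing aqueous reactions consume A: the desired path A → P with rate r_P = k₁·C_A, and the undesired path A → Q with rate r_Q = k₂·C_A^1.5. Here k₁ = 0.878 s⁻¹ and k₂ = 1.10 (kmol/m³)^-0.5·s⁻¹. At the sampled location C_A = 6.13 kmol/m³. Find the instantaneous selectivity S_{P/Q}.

S_{P/Q} = r_P/r_Q = (k₁·C_A)/(k₂·C_A^1.5) = (k₁/k₂)·C_A^-0.5.
= (0.878×6.130) / (1.10×6.130^1.5) = 5.382/16.69 = 0.322.

0.322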